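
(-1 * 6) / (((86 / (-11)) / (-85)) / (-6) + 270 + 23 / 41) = -345015/15557051 = -0.02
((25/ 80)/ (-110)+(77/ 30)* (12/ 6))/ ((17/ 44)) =27089/2040 = 13.28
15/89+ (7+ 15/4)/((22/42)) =81027/3916 = 20.69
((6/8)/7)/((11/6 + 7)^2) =27/19663 = 0.00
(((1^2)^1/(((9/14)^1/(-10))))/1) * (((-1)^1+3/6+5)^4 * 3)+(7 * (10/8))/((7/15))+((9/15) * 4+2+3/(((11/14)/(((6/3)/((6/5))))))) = -2101741/110 = -19106.74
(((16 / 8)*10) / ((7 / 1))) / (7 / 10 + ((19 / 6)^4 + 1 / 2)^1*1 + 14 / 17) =2203200/79101379 = 0.03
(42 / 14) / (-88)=-3/88 = -0.03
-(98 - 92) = -6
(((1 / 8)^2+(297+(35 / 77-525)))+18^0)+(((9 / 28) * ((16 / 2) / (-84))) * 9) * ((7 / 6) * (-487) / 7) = -7042965/34496 = -204.17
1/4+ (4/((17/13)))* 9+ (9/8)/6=7607/272 = 27.97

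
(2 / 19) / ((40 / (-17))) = -17/380 = -0.04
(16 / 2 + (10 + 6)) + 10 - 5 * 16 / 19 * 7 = 86/19 = 4.53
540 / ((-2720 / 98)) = -1323/68 = -19.46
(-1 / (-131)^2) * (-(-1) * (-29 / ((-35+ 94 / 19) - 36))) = -551/21537055 = 0.00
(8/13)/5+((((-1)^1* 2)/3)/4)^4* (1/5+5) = 5353/42120 = 0.13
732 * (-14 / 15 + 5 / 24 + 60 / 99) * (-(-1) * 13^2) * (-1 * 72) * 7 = 407865276/55 = 7415732.29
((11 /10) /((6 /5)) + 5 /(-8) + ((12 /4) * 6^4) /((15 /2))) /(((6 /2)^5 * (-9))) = -62243/262440 = -0.24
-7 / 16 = -0.44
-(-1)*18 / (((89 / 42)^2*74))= 15876/293077 = 0.05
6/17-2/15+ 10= 10.22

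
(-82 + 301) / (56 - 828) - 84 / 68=-19935/13124 = -1.52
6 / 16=3/8 = 0.38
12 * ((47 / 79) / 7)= 564/553 = 1.02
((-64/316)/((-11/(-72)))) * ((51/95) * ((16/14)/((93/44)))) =-626688/1628585 = -0.38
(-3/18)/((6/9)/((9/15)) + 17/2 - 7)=-0.06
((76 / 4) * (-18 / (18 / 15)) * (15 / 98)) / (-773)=4275/75754 = 0.06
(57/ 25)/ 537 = 19/4475 = 0.00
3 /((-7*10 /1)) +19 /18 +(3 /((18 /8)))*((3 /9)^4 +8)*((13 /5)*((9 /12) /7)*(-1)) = -5566/2835 = -1.96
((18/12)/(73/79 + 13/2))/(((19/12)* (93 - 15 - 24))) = 158/66861 = 0.00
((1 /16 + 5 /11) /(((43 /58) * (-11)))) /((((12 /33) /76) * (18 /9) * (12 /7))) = -3.86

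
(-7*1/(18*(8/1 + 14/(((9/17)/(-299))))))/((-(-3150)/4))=1/15995250 = 0.00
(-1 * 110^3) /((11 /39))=-4719000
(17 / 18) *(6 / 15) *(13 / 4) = 221/180 = 1.23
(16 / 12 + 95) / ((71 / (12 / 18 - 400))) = -346222/639 = -541.82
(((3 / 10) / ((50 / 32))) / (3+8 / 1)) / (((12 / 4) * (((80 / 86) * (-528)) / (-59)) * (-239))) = -2537/867570000 = 0.00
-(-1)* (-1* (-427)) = 427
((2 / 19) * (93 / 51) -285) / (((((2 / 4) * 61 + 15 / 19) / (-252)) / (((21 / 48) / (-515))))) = -40568913/20819390 = -1.95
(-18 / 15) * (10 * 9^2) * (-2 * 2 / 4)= 972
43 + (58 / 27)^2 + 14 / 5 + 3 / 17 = 50.59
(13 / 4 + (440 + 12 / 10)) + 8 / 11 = 97939/220 = 445.18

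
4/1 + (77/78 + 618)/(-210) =1.05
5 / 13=0.38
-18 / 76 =-9/38 = -0.24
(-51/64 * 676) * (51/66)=-146523/352 = -416.26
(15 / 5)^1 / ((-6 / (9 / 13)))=-9/26 = -0.35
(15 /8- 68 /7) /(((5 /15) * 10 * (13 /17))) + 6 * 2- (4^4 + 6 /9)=-5410687/21840 = -247.74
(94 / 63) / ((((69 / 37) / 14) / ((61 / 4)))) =106079/621 = 170.82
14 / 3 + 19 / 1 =71/3 = 23.67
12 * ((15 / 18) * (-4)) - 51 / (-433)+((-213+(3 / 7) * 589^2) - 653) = 447904650/3031 = 147774.55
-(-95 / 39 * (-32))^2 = -9241600/1521 = -6076.00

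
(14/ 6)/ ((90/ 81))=2.10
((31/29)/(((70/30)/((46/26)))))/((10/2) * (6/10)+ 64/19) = 40641/319319 = 0.13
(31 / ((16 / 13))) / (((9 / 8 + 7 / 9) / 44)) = 582.44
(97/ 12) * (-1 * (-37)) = 3589/12 = 299.08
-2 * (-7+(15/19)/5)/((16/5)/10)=1625/38 = 42.76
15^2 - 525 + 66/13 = -3834/13 = -294.92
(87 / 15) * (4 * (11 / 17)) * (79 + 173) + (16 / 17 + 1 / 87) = 27982069/7395 = 3783.92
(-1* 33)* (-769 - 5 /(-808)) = 20504451/808 = 25376.80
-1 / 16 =-0.06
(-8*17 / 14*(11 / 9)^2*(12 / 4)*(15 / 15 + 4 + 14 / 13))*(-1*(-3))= -650012/819 = -793.67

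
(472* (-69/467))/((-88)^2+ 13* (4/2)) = -5428/604765 = -0.01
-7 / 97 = -0.07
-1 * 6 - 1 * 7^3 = -349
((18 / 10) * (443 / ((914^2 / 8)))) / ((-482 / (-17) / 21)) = 1423359/251663045 = 0.01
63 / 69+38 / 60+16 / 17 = 29179/11730 = 2.49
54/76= 27/38 = 0.71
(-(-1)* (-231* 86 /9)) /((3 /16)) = -105952/9 = -11772.44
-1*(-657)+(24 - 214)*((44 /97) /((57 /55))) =166987/291 = 573.84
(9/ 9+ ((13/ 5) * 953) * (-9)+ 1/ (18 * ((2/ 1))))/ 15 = -4013851/2700 = -1486.61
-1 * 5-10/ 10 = -6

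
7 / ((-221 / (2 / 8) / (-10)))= 35/442 = 0.08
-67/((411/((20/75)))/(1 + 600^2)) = -96480268/6165 = -15649.68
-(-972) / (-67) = -972/67 = -14.51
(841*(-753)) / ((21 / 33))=-6966003/7 = -995143.29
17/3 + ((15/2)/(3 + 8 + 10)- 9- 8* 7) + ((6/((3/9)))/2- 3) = -2225/42 = -52.98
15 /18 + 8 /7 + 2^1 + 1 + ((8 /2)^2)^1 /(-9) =403/126 = 3.20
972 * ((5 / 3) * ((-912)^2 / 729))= 1848320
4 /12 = 1/3 = 0.33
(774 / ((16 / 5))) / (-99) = -215/88 = -2.44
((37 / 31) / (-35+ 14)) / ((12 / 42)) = -37/186 = -0.20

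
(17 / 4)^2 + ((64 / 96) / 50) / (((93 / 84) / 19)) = 18.29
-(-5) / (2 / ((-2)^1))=-5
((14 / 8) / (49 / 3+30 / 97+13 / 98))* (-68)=-199626/28141 = -7.09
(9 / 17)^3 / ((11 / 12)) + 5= 278963/54043 = 5.16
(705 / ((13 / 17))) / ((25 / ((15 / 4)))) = 138.29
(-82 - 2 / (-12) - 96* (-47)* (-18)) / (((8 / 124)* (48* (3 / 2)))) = -15121397/864 = -17501.62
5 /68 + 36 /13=2513/884 = 2.84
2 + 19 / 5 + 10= 79/5 = 15.80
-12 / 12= -1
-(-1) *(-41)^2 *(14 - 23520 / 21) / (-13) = 1859186/13 = 143014.31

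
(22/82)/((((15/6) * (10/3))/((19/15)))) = 209/5125 = 0.04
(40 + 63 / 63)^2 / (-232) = -1681/232 = -7.25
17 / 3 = 5.67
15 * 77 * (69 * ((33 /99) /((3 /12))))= 106260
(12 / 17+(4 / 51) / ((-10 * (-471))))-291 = -34865773/120105 = -290.29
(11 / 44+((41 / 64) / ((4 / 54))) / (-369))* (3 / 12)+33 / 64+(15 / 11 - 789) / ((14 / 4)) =-224.47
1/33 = 0.03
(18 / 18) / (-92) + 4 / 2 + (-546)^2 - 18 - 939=27338811/92 = 297160.99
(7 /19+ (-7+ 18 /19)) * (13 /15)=-468/95 = -4.93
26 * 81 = 2106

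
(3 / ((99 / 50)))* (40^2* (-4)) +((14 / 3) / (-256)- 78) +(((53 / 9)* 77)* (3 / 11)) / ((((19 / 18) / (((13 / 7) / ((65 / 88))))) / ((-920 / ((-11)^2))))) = -321416765/26752 = -12014.68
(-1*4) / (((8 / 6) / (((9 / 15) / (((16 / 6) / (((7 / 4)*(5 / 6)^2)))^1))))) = -105/128 = -0.82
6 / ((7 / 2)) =12/7 = 1.71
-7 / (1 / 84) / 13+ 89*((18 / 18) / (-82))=-46.32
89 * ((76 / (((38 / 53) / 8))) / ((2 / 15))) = 566040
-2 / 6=-1/3 = -0.33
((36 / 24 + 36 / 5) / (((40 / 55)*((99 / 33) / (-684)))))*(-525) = 5727645/4 = 1431911.25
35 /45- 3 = -20/9 = -2.22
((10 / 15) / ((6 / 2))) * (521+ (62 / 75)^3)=440070406/3796875 = 115.90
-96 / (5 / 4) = -384/5 = -76.80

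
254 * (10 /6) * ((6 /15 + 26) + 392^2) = 195186808/3 = 65062269.33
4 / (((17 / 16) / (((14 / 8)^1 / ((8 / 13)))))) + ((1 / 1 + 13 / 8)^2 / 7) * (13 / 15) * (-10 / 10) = 53599/5440 = 9.85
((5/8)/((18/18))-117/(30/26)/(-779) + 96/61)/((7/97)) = 61342121/1900760 = 32.27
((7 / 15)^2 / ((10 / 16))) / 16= 49/2250 = 0.02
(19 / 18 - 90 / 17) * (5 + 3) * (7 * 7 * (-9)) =254212/17 = 14953.65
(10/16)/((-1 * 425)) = -1/680 = 0.00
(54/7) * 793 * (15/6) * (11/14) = 12016.38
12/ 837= 4/279 = 0.01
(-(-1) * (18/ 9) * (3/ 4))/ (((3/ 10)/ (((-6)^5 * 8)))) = -311040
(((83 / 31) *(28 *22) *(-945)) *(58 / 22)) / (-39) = 42459480/403 = 105358.51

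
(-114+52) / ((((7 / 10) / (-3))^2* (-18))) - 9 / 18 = 6151/98 = 62.77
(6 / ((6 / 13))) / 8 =13/8 = 1.62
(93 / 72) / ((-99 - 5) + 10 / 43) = -1333/107088 = -0.01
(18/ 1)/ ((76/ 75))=675/38 = 17.76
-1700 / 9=-188.89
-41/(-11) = 41/11 = 3.73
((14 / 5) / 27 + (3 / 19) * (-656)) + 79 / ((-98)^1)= -104.28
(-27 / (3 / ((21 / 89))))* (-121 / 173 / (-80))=-22869/1231760 = -0.02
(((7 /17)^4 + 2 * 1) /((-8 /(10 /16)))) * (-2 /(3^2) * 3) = 282405/2672672 = 0.11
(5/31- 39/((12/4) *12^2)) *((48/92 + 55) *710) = 143707195/51336 = 2799.35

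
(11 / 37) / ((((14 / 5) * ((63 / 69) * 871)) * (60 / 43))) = 10879/113696856 = 0.00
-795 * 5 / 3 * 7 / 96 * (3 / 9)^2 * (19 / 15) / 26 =-35245/67392 = -0.52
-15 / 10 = -3/2 = -1.50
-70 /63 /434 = -5/1953 = 0.00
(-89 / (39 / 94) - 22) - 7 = -9497/39 = -243.51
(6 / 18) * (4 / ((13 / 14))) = 56/39 = 1.44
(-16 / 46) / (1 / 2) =-16/23 = -0.70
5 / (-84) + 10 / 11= 0.85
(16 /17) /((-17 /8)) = -128/289 = -0.44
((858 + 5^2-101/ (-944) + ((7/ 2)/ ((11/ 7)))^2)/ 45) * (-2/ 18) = -2.19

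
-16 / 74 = -8/37 = -0.22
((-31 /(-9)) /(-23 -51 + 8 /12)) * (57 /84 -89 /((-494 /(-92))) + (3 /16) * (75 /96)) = 432218027/584263680 = 0.74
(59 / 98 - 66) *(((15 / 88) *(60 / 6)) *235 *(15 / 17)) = -99669375/4312 = -23114.42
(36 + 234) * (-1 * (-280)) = 75600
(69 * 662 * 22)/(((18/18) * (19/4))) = 4019664/19 = 211561.26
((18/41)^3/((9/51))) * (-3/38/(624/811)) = -3350241/68093948 = -0.05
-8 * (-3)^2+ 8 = -64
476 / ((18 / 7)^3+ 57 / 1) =6.43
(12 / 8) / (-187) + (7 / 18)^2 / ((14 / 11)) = 0.11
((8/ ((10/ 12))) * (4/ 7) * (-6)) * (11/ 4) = -90.51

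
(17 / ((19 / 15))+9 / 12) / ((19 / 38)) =1077/38 = 28.34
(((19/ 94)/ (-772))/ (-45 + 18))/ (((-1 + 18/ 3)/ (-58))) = -551/4898340 = 0.00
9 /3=3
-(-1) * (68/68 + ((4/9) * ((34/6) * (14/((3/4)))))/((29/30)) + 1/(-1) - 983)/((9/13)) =-9510917/7047 = -1349.64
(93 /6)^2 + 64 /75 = 72331/300 = 241.10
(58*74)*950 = 4077400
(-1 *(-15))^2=225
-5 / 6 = -0.83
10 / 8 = 5/4 = 1.25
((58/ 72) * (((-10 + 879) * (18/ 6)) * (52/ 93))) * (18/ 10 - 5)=-3757.57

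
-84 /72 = -7/6 = -1.17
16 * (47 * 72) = 54144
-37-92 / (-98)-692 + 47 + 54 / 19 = -631422/931 = -678.22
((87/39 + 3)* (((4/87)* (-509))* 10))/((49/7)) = -1384480/7917 = -174.87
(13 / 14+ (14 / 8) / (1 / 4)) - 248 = -3361/14 = -240.07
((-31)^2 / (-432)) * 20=-4805/108 = -44.49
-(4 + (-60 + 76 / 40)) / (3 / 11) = 5951/30 = 198.37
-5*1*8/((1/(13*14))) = -7280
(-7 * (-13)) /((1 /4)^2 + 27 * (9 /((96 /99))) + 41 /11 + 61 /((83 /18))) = 0.34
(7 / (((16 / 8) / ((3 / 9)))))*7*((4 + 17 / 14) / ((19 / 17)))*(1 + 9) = 43435/114 = 381.01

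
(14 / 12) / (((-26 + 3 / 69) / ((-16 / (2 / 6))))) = 1288/597 = 2.16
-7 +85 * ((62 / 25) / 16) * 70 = 3661/4 = 915.25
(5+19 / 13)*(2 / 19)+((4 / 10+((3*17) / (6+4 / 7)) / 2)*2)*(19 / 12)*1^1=9704197/681720 = 14.23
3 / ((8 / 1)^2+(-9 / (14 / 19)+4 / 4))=42/739 = 0.06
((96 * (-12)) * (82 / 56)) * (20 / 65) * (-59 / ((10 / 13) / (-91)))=-18113472/5 = -3622694.40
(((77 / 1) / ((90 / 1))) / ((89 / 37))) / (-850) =-2849/6808500 = 0.00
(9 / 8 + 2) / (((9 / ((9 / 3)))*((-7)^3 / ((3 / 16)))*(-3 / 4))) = 25/32928 = 0.00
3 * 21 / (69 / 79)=1659/23 = 72.13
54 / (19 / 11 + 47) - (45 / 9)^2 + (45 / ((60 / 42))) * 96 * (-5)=-4058563/268 = -15143.89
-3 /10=-0.30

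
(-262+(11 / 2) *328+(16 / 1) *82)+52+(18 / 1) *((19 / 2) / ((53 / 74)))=166672/53 = 3144.75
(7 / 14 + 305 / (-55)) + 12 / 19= -1845/418 = -4.41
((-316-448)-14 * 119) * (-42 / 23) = 4437.39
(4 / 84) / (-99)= -1/2079 = 0.00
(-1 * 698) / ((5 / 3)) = -2094/5 = -418.80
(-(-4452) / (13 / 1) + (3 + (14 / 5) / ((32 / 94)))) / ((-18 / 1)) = -183917/9360 = -19.65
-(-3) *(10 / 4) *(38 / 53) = 5.38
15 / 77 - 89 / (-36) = 7393/2772 = 2.67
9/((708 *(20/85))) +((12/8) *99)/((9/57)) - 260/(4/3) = 703803/944 = 745.55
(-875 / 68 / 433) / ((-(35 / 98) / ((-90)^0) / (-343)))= -420175/14722 = -28.54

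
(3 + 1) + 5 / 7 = 33/7 = 4.71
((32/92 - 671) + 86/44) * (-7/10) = 2368527/5060 = 468.09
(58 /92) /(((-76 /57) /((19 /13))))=-1653/2392 = -0.69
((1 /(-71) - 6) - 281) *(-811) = 16526558/71 = 232768.42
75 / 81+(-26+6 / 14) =-4658/189 = -24.65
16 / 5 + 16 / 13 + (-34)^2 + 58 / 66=2491009/2145 = 1161.31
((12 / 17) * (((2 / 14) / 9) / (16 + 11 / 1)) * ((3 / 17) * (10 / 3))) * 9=40/18207 = 0.00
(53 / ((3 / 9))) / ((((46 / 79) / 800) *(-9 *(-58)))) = 837400/2001 = 418.49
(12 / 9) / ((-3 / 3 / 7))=-28/3 = -9.33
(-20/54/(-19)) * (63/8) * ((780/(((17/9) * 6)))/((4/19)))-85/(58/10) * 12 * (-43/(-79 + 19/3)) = -23163375/429896 = -53.88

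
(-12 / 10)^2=36/25 = 1.44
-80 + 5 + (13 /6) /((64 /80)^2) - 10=-7835/96 = -81.61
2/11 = 0.18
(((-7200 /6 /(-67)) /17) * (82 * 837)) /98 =41180400/55811 = 737.85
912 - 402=510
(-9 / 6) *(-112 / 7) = 24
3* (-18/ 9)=-6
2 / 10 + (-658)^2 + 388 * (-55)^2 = 8033321/5 = 1606664.20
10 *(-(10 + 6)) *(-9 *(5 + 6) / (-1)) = -15840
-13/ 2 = -6.50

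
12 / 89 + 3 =279/89 = 3.13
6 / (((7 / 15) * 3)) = 30/7 = 4.29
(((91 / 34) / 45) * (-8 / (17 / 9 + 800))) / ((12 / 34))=-26/15465 = 0.00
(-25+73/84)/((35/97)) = -196619/2940 = -66.88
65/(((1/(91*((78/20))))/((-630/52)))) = -1117935/4 = -279483.75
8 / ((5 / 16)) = 128/5 = 25.60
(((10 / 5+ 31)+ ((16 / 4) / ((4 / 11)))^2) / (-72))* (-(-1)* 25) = -53.47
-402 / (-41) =402/41 = 9.80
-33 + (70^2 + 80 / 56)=4868.43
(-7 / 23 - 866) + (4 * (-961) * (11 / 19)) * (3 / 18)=-1621991/1311 = -1237.22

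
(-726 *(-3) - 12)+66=2232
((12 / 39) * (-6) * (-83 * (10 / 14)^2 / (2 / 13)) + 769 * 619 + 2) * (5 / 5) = 23349537/49 = 476521.16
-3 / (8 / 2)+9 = 33/4 = 8.25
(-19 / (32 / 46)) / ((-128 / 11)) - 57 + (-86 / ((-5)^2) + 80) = 21.91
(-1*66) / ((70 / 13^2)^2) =-942513/2450 = -384.70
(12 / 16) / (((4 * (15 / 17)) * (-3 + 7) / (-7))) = -119/320 = -0.37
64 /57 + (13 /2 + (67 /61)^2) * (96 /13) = 160008208/2757261 = 58.03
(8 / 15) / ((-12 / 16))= -0.71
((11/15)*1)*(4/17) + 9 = 2339/255 = 9.17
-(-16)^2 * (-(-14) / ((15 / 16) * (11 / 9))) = -172032/55 = -3127.85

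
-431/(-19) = 431/19 = 22.68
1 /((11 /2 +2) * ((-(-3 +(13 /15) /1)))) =0.06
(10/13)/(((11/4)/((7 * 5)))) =1400/143 = 9.79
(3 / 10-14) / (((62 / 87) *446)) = -0.04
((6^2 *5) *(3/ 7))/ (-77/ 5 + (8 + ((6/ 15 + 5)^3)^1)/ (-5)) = -84375/53039 = -1.59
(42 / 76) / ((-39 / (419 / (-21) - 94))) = 2393/1482 = 1.61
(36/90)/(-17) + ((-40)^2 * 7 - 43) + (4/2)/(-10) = 948326/85 = 11156.78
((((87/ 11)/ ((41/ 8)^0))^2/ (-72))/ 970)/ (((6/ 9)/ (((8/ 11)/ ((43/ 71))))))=-179133/111032020 = 0.00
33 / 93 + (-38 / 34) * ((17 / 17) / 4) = 159/2108 = 0.08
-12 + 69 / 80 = -891/80 = -11.14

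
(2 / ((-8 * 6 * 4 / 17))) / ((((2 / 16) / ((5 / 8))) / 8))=-85/12 = -7.08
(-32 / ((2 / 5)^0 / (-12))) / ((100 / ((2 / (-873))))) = -64/7275 = -0.01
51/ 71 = 0.72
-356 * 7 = -2492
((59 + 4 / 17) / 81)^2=1014049/1896129 = 0.53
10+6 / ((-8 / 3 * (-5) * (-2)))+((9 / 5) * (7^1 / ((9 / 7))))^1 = 783/40 = 19.58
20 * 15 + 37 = 337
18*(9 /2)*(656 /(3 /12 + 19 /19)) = 42508.80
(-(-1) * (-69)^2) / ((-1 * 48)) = -1587/16 = -99.19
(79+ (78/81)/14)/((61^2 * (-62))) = -7472/21801339 = 0.00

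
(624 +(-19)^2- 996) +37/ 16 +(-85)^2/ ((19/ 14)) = 1615759/304 = 5315.00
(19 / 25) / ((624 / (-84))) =-133/1300 = -0.10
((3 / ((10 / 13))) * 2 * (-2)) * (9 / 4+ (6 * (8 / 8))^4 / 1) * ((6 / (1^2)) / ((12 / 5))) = -202527/4 = -50631.75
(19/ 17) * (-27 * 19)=-9747/17 = -573.35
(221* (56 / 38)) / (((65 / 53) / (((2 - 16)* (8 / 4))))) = -706384/95 = -7435.62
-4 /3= -1.33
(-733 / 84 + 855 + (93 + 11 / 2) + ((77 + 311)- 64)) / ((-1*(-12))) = 105.73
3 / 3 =1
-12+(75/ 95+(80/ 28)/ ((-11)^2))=-180031/16093 = -11.19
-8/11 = -0.73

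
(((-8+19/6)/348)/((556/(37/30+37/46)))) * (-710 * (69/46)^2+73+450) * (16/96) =1510747/165732480 = 0.01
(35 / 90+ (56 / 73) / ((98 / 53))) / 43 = 7393/395514 = 0.02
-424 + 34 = -390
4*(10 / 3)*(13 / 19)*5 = 2600/57 = 45.61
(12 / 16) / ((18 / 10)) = 5/12 = 0.42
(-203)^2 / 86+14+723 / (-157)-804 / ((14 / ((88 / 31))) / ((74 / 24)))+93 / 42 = -17390285/1464967 = -11.87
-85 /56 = -1.52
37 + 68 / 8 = 91/2 = 45.50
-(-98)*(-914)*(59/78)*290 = -766288460/39 = -19648422.05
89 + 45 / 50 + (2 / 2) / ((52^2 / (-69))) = 1215103/13520 = 89.87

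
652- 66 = 586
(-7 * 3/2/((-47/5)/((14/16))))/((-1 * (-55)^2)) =-147/454960 = 0.00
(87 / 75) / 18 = 29/450 = 0.06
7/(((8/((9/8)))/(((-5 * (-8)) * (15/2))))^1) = 4725/16 = 295.31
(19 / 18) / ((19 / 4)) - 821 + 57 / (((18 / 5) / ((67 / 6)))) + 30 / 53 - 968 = -3074563/1908 = -1611.41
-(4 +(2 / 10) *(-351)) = 331/5 = 66.20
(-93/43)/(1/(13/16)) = -1209/688 = -1.76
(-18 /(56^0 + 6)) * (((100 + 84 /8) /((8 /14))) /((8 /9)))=-17901/32 = -559.41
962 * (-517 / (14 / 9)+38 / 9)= -19886945/63 = -315665.79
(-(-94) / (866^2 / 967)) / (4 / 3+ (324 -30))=136347/332230508 = 0.00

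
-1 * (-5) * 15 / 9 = 25/3 = 8.33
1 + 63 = 64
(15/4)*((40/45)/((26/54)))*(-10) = -900/13 = -69.23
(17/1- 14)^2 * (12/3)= 36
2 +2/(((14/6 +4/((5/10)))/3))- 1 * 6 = -3.42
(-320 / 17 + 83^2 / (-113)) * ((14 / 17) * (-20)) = 1314.16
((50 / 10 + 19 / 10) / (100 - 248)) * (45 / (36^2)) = -23/14208 = 0.00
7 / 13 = 0.54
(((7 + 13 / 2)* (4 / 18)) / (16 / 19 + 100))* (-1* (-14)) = 399/958 = 0.42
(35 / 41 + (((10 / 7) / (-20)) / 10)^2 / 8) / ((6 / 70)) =1829347/183680 = 9.96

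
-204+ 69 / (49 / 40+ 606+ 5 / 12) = -14866788/72917 = -203.89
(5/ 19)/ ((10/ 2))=1/19 = 0.05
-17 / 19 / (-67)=17/1273 = 0.01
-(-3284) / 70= 1642/35 = 46.91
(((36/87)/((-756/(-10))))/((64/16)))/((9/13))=65/32886 = 0.00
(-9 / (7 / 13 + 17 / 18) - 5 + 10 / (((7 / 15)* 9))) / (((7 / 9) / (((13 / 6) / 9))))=-823043/306054 = -2.69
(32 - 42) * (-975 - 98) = 10730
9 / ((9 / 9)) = 9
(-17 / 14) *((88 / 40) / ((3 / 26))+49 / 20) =-21947/840 = -26.13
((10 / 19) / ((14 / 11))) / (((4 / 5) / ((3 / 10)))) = 165/1064 = 0.16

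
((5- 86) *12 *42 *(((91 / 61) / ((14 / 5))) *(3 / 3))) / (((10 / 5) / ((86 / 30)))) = -1901718/61 = -31175.70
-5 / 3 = -1.67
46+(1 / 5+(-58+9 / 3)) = -44/5 = -8.80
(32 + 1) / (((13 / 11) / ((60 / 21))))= 79.78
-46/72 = -23/36 = -0.64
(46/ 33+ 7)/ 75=0.11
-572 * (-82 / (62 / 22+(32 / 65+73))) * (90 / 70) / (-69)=-50304540/4392241 = -11.45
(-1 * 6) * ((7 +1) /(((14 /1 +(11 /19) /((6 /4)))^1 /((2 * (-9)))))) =12312/205 = 60.06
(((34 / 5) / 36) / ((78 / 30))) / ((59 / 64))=0.08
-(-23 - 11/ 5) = 126/5 = 25.20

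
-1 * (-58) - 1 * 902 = -844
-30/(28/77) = -165/2 = -82.50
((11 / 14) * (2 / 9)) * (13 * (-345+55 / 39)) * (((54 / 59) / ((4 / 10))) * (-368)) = 271216000/413 = 656697.34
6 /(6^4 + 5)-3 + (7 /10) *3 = -0.90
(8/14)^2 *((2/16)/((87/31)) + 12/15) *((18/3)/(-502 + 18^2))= -5878/632345 = -0.01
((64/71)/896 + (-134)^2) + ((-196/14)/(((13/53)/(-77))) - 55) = 288107931/12922 = 22295.92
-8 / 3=-2.67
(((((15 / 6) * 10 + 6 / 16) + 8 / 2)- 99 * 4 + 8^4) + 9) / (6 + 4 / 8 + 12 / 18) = 521.63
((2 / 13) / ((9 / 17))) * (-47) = -1598/117 = -13.66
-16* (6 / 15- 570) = 45568/5 = 9113.60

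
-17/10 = -1.70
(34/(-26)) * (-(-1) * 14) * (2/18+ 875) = -1874488/117 = -16021.26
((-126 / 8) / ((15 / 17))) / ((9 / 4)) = -119/15 = -7.93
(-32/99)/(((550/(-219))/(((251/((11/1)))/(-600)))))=-36646/7486875 = 0.00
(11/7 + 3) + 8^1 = 88/7 = 12.57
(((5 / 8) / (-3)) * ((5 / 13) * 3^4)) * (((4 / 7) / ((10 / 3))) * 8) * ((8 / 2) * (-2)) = 6480/91 = 71.21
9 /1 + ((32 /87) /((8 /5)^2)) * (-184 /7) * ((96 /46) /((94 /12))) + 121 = 1230730/9541 = 128.99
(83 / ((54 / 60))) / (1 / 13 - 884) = -10790/103419 = -0.10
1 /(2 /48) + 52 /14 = 194/7 = 27.71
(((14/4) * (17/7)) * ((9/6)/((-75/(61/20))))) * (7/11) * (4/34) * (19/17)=-8113/187000 = -0.04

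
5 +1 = 6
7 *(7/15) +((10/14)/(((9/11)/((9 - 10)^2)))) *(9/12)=549/140 = 3.92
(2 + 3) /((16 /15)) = 75/16 = 4.69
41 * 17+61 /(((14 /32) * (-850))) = 696.84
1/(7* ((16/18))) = 9/56 = 0.16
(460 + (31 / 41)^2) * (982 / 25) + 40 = 761966022/42025 = 18131.26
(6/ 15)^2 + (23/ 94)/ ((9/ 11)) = 9709/21150 = 0.46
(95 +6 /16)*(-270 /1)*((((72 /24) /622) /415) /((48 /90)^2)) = -13905675/13216256 = -1.05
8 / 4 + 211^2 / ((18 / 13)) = 578809/18 = 32156.06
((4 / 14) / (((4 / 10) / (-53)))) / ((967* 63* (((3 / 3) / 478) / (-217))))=3926770/60921 = 64.46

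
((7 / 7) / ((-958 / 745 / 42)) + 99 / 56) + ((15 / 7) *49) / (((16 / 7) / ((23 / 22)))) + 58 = 88674557/1180256 = 75.13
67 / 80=0.84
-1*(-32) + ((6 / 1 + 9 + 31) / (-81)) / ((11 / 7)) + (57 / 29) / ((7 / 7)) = 868297/25839 = 33.60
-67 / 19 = -3.53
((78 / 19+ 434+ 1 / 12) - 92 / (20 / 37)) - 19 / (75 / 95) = 278071/1140 = 243.92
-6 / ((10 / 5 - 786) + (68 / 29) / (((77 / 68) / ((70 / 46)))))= 7337/954848 = 0.01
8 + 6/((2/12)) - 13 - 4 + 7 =34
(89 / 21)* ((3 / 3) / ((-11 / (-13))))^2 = 15041/2541 = 5.92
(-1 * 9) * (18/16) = -81/8 = -10.12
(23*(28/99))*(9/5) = 11.71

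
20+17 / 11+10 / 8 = 1003/44 = 22.80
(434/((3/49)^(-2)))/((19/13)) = 7254/6517 = 1.11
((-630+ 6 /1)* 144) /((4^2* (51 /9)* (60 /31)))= -43524/85 = -512.05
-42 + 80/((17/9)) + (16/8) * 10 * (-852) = -289674/17 = -17039.65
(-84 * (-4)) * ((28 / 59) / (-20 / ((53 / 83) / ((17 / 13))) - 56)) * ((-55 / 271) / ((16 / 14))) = 25995970/89010763 = 0.29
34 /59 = 0.58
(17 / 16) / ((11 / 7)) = 119/176 = 0.68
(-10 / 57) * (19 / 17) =-10/51 = -0.20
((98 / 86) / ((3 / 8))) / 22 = 196/1419 = 0.14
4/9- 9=-77/9 = -8.56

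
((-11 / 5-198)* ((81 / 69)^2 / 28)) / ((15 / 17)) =-590733/52900 = -11.17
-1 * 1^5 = -1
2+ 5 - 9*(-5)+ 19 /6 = 331/6 = 55.17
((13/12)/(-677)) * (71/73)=-923/593052 = 0.00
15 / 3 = 5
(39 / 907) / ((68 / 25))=975/61676 = 0.02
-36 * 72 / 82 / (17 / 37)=-47952/697 = -68.80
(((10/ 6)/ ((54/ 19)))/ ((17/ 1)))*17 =95/162 = 0.59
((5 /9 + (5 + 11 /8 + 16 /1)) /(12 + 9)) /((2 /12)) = 1651/252 = 6.55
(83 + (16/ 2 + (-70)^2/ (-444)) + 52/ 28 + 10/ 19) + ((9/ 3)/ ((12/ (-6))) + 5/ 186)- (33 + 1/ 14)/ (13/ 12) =99845974/1983163 = 50.35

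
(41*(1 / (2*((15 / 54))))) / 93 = 123/155 = 0.79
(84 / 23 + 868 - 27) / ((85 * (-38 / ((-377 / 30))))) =3.29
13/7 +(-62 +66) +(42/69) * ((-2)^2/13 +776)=1001275/2093 = 478.39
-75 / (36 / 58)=-725/6 = -120.83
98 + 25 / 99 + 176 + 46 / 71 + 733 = 7084532/7029 = 1007.90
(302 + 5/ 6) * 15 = 9085/2 = 4542.50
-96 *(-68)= 6528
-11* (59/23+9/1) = -2926/23 = -127.22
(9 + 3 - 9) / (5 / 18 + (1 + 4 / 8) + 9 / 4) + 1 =253/145 = 1.74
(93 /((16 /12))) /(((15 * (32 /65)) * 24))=403/1024 = 0.39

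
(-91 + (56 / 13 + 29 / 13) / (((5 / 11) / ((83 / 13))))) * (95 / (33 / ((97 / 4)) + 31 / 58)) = 75894740/1802047 = 42.12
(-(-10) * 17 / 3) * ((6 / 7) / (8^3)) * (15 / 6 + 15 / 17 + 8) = 1935/1792 = 1.08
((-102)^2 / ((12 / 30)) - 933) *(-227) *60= -341548740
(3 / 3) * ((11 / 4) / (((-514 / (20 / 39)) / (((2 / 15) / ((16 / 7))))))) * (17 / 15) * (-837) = 40579/267280 = 0.15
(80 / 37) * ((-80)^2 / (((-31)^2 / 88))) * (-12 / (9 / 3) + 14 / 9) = -991232000/320013 = -3097.47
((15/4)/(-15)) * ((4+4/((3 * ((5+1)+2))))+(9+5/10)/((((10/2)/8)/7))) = -3317/120 = -27.64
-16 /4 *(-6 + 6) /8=0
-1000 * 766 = -766000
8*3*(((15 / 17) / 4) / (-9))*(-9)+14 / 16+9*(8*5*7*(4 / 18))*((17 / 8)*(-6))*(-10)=9711239/136 = 71406.17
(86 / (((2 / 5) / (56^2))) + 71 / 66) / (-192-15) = -44499911/13662 = -3257.20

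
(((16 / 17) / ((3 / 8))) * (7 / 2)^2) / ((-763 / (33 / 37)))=-0.04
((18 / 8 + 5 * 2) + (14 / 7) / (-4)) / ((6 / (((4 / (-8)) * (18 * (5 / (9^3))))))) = -235/1944 = -0.12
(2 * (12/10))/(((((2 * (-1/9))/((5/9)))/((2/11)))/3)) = -36/11 = -3.27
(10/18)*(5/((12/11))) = 275/108 = 2.55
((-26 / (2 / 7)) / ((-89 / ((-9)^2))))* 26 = 191646/89 = 2153.33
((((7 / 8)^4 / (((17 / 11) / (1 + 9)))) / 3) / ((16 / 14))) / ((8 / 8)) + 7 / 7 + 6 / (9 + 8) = 2054881/835584 = 2.46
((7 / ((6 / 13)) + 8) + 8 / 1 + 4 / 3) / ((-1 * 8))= -65/16 = -4.06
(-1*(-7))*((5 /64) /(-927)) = -35/59328 = 0.00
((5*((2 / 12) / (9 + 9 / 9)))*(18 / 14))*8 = 6/7 = 0.86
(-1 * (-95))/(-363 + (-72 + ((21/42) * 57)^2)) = 380/1509 = 0.25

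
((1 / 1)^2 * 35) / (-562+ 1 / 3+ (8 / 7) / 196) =-36015/577949 = -0.06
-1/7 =-0.14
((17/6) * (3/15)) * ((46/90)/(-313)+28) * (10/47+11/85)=539086019/99299250 = 5.43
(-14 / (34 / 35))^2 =60025/289 = 207.70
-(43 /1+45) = -88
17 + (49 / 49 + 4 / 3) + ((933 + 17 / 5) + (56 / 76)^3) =98371784/102885 = 956.13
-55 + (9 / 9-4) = -58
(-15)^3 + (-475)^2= 222250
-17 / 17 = -1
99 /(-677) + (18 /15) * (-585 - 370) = -775941/677 = -1146.15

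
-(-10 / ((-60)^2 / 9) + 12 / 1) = -479/40 = -11.98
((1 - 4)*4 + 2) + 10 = 0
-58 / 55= -1.05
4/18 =2/9 = 0.22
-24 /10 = -12/5 = -2.40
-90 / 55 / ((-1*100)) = 9/550 = 0.02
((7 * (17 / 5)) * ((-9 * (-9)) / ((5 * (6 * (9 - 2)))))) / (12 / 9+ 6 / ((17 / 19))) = 23409/20500 = 1.14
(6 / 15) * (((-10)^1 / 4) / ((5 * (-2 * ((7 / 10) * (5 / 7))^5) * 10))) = 8/25 = 0.32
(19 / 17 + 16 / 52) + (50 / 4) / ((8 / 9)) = 54765/3536 = 15.49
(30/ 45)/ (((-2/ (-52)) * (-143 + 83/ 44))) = -2288/18627 = -0.12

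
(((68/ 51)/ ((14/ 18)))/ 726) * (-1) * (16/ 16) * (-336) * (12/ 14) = 576/847 = 0.68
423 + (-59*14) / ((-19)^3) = 423.12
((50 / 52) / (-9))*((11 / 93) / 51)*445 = -122375/1109862 = -0.11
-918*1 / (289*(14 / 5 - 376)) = 45/5287 = 0.01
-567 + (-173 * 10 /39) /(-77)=-1700971/3003 = -566.42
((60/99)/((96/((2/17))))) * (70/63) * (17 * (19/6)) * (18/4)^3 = 1425/352 = 4.05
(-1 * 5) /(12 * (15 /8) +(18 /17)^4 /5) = -0.22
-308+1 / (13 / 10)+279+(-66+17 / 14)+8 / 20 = -84281/910 = -92.62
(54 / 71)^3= 157464/357911 = 0.44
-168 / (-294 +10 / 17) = 0.57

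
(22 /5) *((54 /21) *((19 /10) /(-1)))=-3762/175 = -21.50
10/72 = 5/36 = 0.14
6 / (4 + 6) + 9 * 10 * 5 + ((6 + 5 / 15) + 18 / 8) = 27551/60 = 459.18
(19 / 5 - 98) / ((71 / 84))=-39564/355 = -111.45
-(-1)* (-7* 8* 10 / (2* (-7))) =40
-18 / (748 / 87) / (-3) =261/374 = 0.70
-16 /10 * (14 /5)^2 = -1568/125 = -12.54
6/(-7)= -0.86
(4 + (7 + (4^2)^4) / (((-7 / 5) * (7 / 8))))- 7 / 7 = -2621573/49 = -53501.49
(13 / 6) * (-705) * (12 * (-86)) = 1576380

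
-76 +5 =-71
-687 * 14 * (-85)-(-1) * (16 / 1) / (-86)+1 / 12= 421845427/516 = 817529.90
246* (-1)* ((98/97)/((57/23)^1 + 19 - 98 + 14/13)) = 3.29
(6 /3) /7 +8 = 58/7 = 8.29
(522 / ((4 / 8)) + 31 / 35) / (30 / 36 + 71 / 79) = 17334654/28735 = 603.26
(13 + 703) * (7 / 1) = 5012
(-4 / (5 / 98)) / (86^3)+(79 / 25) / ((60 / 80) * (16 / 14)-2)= -43969331/15901400 = -2.77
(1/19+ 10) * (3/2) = 573/38 = 15.08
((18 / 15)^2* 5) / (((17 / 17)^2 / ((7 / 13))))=252/65 = 3.88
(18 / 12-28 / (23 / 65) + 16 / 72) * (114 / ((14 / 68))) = -20702362/483 = -42862.03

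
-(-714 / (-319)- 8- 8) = 4390/319 = 13.76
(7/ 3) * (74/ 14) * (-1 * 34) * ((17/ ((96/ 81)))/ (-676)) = 96237/10816 = 8.90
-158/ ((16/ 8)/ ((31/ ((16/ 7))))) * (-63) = 1080009/16 = 67500.56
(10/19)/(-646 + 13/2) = -20/24301 = 0.00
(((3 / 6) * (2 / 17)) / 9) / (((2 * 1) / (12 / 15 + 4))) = 4/255 = 0.02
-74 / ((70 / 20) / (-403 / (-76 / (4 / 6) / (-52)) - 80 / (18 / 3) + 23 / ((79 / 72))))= 39141560/10507 = 3725.28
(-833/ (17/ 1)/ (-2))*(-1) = -49/2 = -24.50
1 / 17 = 0.06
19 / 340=0.06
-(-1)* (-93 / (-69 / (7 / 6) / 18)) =651/23 = 28.30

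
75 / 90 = 5/6 = 0.83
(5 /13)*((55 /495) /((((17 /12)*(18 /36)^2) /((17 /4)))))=20/39 = 0.51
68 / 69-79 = -5383/69 = -78.01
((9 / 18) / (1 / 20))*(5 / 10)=5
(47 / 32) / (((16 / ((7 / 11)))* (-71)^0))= 329/5632 = 0.06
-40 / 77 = -0.52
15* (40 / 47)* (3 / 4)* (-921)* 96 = -39787200/47 = -846536.17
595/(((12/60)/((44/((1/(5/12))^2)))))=818125/36 = 22725.69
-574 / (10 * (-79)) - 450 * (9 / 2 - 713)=125936162/395 = 318825.73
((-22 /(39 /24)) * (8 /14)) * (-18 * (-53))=-671616/91 = -7380.40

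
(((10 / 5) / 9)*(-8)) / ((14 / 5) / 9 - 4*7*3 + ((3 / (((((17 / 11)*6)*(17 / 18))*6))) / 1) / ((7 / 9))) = 323680/15223871 = 0.02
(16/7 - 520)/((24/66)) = -9966/7 = -1423.71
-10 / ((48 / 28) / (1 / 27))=-35/162 = -0.22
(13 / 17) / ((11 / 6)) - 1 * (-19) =3631/187 = 19.42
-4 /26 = -2/13 = -0.15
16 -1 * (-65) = 81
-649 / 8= -81.12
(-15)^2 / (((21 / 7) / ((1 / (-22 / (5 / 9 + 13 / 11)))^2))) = 184900/395307 = 0.47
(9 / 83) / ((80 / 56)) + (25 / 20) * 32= 33263/830 = 40.08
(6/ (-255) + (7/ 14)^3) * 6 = 207/340 = 0.61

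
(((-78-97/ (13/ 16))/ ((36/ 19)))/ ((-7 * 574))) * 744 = 1511374/78351 = 19.29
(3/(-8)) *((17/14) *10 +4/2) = -297/56 = -5.30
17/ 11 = 1.55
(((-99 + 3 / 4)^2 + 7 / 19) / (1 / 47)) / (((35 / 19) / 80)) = 137928221/7 = 19704031.57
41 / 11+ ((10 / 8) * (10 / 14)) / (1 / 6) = 1399/154 = 9.08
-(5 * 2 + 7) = -17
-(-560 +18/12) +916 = 2949/2 = 1474.50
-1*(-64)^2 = -4096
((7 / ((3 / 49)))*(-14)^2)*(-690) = -15462440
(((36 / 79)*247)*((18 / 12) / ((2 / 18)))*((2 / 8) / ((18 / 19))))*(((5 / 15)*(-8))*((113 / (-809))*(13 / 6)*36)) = 744553836/63911 = 11649.85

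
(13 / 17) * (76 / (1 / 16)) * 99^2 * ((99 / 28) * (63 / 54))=639103608/17 = 37594329.88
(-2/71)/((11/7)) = -14/781 = -0.02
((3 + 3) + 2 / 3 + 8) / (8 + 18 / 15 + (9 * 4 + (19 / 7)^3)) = 75460/335439 = 0.22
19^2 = 361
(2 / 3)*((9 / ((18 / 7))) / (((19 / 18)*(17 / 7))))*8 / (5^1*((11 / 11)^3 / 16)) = 23.30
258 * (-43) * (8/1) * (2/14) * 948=-84136896/7 = -12019556.57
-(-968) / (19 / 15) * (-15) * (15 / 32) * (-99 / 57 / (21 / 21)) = 13476375/1444 = 9332.67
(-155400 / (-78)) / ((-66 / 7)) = -90650/429 = -211.31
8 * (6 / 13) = 3.69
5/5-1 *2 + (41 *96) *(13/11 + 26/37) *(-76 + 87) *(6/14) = 34967.09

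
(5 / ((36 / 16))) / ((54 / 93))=310/81 = 3.83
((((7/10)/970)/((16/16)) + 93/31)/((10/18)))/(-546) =-6717/679000 = -0.01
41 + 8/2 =45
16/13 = 1.23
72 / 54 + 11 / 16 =97/48 = 2.02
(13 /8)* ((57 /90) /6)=247/1440 = 0.17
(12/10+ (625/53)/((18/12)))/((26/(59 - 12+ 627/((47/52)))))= 125396426/485745 = 258.15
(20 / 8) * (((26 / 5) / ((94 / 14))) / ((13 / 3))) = 21/47 = 0.45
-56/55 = -1.02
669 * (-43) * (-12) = 345204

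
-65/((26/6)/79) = -1185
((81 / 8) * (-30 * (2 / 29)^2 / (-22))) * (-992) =-65.14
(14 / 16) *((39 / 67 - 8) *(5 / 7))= -2485/536 = -4.64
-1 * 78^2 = -6084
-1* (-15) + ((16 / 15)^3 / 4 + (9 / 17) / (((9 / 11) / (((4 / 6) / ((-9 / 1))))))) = 291761/19125 = 15.26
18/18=1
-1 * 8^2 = -64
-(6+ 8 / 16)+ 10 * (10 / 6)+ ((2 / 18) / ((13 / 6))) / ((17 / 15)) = 13541/1326 = 10.21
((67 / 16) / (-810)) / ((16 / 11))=-737/207360 = 0.00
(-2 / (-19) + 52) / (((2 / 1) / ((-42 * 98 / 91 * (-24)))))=6985440/247 = 28281.13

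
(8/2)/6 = 2/3 = 0.67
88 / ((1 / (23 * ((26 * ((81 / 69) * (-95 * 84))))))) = -492972480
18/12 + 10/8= 11/4 = 2.75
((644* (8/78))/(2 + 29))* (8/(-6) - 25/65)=-172592/47151 = -3.66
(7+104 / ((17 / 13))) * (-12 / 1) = -17652/17 = -1038.35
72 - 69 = 3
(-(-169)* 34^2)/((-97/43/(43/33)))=-361228036/3201 = -112848.50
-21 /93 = -7/31 = -0.23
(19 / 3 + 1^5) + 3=31/3 = 10.33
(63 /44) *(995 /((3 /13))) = 271635/44 = 6173.52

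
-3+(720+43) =760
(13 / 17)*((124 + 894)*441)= 5836194/17 = 343305.53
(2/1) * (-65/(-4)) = 65/2 = 32.50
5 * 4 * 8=160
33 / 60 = 11/20 = 0.55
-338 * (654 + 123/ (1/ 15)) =-844662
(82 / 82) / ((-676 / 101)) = -0.15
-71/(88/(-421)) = 29891/88 = 339.67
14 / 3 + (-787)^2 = 1858121/3 = 619373.67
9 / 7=1.29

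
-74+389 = 315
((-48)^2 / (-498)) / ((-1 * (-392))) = -48/4067 = -0.01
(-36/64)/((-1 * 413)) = 9/6608 = 0.00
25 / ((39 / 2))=50/39 = 1.28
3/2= 1.50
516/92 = 129/23 = 5.61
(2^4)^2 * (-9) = -2304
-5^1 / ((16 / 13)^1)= -65/16 = -4.06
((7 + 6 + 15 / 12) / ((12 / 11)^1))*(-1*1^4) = -209/16 = -13.06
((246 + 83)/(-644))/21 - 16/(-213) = 6967/137172 = 0.05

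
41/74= 0.55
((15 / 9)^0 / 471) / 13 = 1/6123 = 0.00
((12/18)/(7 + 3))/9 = 1/135 = 0.01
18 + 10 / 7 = 136/7 = 19.43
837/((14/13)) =10881/14 = 777.21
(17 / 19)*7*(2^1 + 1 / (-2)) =9.39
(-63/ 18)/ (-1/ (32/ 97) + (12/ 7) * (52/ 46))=18032/5633 = 3.20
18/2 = 9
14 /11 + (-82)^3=-6065034/11 = -551366.73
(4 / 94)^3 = 8/103823 = 0.00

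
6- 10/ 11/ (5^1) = 64/11 = 5.82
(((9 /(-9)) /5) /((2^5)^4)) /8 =-1/41943040 = 0.00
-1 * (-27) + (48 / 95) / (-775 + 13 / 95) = 496869/18403 = 27.00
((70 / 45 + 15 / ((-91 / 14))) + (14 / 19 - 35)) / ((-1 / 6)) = 155678/741 = 210.09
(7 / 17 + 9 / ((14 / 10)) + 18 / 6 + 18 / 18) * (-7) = -1290/17 = -75.88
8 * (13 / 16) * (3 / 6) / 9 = 13/36 = 0.36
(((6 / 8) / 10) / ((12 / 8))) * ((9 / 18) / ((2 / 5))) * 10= 5/8 = 0.62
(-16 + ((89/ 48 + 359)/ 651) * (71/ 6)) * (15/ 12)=-8850085/749952 = -11.80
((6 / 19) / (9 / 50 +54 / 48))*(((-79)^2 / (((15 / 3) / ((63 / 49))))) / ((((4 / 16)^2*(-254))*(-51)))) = 3994240/8327263 = 0.48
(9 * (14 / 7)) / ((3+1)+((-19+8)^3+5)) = -0.01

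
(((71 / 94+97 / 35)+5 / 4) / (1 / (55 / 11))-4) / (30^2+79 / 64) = 418672/18976391 = 0.02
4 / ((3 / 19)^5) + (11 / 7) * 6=69346810/1701 = 40768.26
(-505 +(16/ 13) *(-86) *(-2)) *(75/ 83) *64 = -16962.37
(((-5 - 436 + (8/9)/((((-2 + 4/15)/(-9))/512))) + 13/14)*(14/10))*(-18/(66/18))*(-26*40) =13744944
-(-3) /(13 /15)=45/13 = 3.46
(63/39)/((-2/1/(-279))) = 5859/26 = 225.35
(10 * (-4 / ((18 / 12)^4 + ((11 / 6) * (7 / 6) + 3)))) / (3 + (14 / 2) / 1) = -0.39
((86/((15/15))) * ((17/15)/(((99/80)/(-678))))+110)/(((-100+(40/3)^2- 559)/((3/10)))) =33.22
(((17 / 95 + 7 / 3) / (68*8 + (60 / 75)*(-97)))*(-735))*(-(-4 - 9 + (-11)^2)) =4736340/11077 = 427.58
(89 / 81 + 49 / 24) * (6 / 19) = 0.99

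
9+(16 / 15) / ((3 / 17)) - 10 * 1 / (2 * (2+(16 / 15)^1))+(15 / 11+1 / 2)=173936/11385 = 15.28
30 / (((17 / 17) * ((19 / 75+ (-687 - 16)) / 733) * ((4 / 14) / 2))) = -5772375/26353 = -219.04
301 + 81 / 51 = 5144/17 = 302.59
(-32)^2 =1024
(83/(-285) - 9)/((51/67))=-177416/14535 = -12.21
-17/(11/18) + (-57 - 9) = -1032/11 = -93.82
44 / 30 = 22/15 = 1.47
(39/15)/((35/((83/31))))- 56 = -302721/5425 = -55.80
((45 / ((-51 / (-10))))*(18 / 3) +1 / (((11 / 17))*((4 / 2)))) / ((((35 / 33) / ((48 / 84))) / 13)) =376.22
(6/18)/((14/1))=1/42 = 0.02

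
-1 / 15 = -0.07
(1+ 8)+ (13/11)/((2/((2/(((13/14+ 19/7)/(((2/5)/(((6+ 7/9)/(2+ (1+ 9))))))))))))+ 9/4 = 2618991/228140 = 11.48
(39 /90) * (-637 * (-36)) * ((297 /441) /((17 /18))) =7086.07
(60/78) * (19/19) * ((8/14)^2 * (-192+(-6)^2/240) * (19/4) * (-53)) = 7727718/637 = 12131.43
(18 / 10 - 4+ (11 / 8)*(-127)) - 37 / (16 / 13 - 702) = -6441579/36440 = -176.77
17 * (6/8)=12.75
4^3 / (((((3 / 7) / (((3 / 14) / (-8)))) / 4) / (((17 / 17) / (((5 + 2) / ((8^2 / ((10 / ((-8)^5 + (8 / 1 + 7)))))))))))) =2395648/5 = 479129.60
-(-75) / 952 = 75/952 = 0.08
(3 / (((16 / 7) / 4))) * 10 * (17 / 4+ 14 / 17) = 36225/136 = 266.36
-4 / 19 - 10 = -194/19 = -10.21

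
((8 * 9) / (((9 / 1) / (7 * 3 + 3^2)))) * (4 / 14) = 480/7 = 68.57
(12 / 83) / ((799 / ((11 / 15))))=44/331585 = 0.00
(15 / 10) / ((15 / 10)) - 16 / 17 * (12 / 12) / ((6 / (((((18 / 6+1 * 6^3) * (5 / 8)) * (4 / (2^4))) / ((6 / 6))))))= -297/68 = -4.37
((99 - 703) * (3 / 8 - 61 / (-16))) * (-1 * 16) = 40468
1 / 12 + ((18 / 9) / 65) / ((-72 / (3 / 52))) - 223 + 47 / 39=-8992621/40560 = -221.71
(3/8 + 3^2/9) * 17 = 187/8 = 23.38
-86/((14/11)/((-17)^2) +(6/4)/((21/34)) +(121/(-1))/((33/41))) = 2870637/4936840 = 0.58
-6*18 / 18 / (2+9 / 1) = -6/11 = -0.55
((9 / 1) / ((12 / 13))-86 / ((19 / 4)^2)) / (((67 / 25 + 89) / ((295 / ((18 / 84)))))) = 89.17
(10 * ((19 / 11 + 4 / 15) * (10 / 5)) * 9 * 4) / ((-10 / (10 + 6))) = -126336/55 = -2297.02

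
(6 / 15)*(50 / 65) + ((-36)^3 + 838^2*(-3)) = -27994040/13 = -2153387.69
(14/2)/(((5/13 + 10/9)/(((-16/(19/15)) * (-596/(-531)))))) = -371904/5605 = -66.35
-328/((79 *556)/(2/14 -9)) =5084/76867 = 0.07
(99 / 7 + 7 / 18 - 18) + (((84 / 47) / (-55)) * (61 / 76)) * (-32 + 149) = -40347757/6188490 = -6.52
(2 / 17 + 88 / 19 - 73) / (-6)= 22045/1938 = 11.38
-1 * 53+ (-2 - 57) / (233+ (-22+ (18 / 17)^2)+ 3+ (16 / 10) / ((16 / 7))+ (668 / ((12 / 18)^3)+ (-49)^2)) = -373155382/7039059 = -53.01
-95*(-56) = 5320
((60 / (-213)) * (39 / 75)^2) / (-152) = 169/337250 = 0.00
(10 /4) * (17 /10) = 17/4 = 4.25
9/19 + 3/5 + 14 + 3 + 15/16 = 28897/1520 = 19.01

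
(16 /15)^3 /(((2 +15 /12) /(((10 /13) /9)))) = 32768/1026675 = 0.03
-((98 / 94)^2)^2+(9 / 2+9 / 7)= 314546947/68315534 = 4.60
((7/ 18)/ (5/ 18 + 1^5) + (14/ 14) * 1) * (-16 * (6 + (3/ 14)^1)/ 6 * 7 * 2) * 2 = -13920/23 = -605.22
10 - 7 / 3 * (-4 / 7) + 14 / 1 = 76/3 = 25.33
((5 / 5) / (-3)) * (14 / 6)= -7/9 = -0.78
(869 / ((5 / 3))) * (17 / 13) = 44319/65 = 681.83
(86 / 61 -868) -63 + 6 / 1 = -56339/61 = -923.59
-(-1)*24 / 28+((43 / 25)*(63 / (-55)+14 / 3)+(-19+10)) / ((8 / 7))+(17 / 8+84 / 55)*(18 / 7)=443123/57750 = 7.67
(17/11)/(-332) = -17/3652 = 0.00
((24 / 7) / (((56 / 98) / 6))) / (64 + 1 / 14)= 168/299 = 0.56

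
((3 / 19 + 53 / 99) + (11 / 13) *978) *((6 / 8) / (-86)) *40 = -101263750/350493 = -288.92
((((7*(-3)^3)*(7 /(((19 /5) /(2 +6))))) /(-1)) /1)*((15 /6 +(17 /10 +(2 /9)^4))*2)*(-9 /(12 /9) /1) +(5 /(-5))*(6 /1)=-27021782/171 = -158022.12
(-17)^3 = -4913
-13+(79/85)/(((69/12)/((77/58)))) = -724869/56695 = -12.79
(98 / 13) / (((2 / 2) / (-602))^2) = 35515592/13 = 2731968.62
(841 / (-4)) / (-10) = 21.02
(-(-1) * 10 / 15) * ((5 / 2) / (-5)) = -1/3 = -0.33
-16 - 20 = -36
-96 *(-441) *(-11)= -465696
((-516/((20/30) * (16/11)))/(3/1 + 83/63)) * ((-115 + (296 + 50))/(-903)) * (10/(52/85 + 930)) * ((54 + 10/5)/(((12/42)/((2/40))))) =16808715/5062528 = 3.32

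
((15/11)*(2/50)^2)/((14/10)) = 3/1925 = 0.00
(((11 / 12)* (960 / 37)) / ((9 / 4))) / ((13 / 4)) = 14080/4329 = 3.25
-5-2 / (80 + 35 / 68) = -27511/5475 = -5.02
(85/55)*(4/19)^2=272/3971 = 0.07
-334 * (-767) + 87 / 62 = 15883123/62 = 256179.40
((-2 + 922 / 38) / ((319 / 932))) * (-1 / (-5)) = 394236/30305 = 13.01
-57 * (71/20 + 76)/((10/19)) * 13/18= -7466563/1200 = -6222.14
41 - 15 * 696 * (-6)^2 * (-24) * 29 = 261584681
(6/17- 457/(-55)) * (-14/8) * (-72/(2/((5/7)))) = 72891/187 = 389.79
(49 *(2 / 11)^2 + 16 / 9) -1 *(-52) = 55.40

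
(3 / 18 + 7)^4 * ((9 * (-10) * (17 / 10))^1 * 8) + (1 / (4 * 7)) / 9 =-3228867.61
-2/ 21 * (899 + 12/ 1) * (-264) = 160336/7 = 22905.14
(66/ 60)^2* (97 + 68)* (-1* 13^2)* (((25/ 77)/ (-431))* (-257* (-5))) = 394154475/12068 = 32661.13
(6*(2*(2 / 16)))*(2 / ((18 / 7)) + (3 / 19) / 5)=346/285 = 1.21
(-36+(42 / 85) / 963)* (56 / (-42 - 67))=55005776/2974065 = 18.50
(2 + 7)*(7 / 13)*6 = 378/13 = 29.08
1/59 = 0.02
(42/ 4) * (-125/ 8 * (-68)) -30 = 44505/4 = 11126.25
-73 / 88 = -0.83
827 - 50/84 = 34709/42 = 826.40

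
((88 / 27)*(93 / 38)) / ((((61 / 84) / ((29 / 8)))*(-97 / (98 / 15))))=-13567708/5059035 = -2.68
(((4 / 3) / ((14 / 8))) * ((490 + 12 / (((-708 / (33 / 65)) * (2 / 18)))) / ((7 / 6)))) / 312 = 7515412/7328685 = 1.03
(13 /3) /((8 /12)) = 13/2 = 6.50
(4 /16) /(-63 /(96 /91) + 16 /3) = -24/5221 = 0.00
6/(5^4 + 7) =3/316 = 0.01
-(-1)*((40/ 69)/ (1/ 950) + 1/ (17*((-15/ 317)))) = 3222709/5865 = 549.48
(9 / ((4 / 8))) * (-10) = -180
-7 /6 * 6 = -7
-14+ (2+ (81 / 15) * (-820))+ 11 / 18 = -79909/18 = -4439.39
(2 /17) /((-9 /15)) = -10/51 = -0.20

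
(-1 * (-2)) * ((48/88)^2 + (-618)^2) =92425680/121 = 763848.60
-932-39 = -971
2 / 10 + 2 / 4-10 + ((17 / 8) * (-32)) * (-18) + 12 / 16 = 24309/20 = 1215.45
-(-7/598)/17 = 7/10166 = 0.00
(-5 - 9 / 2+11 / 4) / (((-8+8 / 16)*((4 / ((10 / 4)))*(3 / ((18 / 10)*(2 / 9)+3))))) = 51/80 = 0.64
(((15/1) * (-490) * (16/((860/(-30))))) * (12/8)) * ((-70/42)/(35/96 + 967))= -42336000/3993281 = -10.60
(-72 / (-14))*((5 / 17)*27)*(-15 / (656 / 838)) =-782.57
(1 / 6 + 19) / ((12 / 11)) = 1265/72 = 17.57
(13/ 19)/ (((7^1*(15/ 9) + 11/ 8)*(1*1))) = 312/5947 = 0.05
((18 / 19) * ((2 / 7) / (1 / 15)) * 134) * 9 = 651240/133 = 4896.54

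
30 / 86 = 15/43 = 0.35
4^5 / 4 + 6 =262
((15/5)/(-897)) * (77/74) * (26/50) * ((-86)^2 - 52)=-282744/21275 = -13.29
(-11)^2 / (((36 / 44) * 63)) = 1331/567 = 2.35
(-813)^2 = 660969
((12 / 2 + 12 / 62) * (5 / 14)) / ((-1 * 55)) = -96/2387 = -0.04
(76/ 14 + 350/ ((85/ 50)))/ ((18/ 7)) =1397/17 = 82.18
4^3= 64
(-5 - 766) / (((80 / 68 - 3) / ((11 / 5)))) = 144177/155 = 930.17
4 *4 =16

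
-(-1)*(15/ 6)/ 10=1/4 = 0.25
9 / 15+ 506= 2533/5 = 506.60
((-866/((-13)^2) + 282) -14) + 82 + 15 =60819/169 = 359.88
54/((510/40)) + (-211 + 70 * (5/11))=-32715/187 = -174.95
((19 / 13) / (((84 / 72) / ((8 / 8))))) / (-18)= -19/273 = -0.07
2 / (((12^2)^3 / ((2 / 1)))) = 1/746496 = 0.00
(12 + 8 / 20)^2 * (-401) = -1541444/25 = -61657.76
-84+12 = -72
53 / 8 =6.62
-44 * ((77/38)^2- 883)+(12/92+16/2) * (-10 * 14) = 311637139/8303 = 37533.08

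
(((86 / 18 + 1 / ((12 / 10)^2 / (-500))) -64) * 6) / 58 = -3658/87 = -42.05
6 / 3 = 2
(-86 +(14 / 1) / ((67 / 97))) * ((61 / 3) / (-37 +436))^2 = -5462428/31999401 = -0.17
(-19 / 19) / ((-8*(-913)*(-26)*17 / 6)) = 3/1614184 = 0.00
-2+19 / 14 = -9/14 = -0.64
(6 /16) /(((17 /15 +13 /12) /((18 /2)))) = 1.52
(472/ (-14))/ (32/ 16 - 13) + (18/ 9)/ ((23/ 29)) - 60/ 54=71336/15939 = 4.48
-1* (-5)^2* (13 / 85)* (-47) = 3055/17 = 179.71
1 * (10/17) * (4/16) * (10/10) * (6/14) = 15/238 = 0.06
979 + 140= 1119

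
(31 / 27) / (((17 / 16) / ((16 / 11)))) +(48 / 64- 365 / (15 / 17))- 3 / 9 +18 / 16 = -410.55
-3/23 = -0.13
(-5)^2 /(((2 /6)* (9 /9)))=75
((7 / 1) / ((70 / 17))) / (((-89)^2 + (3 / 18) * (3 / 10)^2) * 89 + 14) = 340/140996867 = 0.00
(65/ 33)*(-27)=-53.18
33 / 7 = 4.71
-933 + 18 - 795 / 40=-7479/8 = -934.88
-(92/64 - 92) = 1449/16 = 90.56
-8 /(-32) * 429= 429/4 = 107.25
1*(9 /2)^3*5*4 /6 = 1215/4 = 303.75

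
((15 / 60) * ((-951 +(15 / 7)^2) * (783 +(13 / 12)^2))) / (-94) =872766409/442176 = 1973.80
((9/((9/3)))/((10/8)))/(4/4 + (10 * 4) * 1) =12/205 = 0.06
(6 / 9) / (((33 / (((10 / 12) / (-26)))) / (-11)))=5/702 = 0.01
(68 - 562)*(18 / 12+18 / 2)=-5187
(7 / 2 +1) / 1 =9/2 = 4.50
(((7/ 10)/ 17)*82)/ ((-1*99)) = -0.03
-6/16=-3/8 = -0.38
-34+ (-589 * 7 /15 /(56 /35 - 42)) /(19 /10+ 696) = -10268149/302091 = -33.99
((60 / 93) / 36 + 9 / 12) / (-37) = -857/41292 = -0.02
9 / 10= 0.90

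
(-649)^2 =421201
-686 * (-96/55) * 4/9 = 87808/165 = 532.17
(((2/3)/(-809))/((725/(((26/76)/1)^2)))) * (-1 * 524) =44278/635206575 = 0.00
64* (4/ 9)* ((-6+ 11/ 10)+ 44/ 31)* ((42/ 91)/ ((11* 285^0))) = -21248/5115 = -4.15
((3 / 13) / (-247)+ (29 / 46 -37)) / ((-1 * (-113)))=-5372141/16690778 = -0.32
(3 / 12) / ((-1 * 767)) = -1/3068 = 0.00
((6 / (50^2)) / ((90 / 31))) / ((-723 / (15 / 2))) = -31/3615000 = 0.00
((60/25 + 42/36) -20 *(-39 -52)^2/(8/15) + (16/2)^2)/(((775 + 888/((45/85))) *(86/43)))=-4657049/73570 = -63.30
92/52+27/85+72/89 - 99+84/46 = -213250813/2261935 = -94.28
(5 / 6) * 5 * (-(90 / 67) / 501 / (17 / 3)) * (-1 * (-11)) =-4125/190213 = -0.02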